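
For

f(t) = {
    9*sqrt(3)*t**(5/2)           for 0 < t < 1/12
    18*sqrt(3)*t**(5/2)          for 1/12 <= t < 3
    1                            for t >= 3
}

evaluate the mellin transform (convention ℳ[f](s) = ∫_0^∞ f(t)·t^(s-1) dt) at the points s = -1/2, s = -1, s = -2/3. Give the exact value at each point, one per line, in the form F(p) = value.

peel off the common scale on t: t**(5/2) on [0, 1/4); 2*t**(5/2) on [1/4, 9); 1 on [9, ∞)
undo the shared t-power: sqrt(t) on [0, 1/4); 2*sqrt(t) on [1/4, 9); t**(-2) on [9, ∞)
strip the power substitution: t on [0, 1/2); 2*t on [1/2, 3); t**(-4) on [3, ∞)
slice at 1/12, 3, transform all 3 pieces, and sum them
between 0 and 1/12 the integrand is 9*sqrt(3)*t**(5/2)·t^(s-1)
[1/12, 3) adds the kernel integral of 18*sqrt(3)*t**(5/2)
over [3, ∞), the kernel integral of 1 enters the sum

F(-1/2) = 7837*sqrt(3)/96
F(-1) = 1297/12
F(-2/3) = -3*18**(1/3)/88 + 1955*3**(1/3)/22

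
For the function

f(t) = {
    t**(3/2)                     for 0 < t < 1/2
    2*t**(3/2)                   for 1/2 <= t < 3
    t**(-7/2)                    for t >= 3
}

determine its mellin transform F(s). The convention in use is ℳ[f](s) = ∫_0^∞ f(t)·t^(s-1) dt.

undo the shared t-power: t on [0, 1/2); 2*t on [1/2, 3); t**(-4) on [3, ∞)
the 3 pieces separated at 1/2, 3 each add one integral
over [0, 1/2), the kernel integral of t**(3/2) enters the sum
on [1/2, 3): add ∫ 2*t**(3/2)·t^(s-1) dt
segment 3 to ∞ holds t**(-7/2); add its integral

2**(-s - 1/2)*(6**(s + 1/2)*(-4*s - 6)/81 + 6**(s + 5/2)*(54*s - 189)/81 - 2*s + 7)/((2*s - 7)*(2*s + 3))
  -3/2 < Re(s) < 7/2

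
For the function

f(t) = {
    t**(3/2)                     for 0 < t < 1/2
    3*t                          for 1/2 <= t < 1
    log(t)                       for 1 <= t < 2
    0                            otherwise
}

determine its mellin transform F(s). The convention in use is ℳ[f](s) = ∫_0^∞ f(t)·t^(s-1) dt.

linearity at 1/2, 1 turns ℳ[f](s) into 3 summed integrals
segment [0, 1/2) carries t**(3/2); integrate it
segment 1/2 to 1 holds 3*t; add its integral
∫ over [1, 2) of log(t)·t^(s-1) joins the sum

(-2*2**(2*s)*(s + 1)*(2*s + 3) + 6*2**s*s**2*(2*s + 3) + 2*2**s*(s + 1)*(2*s + 3) + 4**s*s*(s + 1)*(2*s + 3)*log(4) + sqrt(2)*s**2*(s + 1) - 3*s**2*(2*s + 3))/(2*2**s*s**2*(s + 1)*(2*s + 3))
  Re(s) > -3/2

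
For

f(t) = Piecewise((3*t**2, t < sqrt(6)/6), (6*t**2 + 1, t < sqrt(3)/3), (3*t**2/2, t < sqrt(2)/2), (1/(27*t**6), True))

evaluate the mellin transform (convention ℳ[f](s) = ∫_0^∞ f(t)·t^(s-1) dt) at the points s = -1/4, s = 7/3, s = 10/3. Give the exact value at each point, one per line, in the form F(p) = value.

peel off the power substitution: 3*t on [0, 1/6); 6*t + 1 on [1/6, 1/3); 3*t/2 on [1/3, 1/2); …
strip the common scale on t: t on [0, 1/2); 2*t + 1 on [1/2, 1); t/2 on [1, 3/2); …
summing 4 kernel integrals split by sqrt(6)/6, sqrt(3)/3, sqrt(2)/2 yields ℳ[f](s)
piece [0, sqrt(6)/6): integrate 3*t**2 against the kernel
[sqrt(6)/6, sqrt(3)/3) adds the kernel integral of (6*t**2 + 1)
[sqrt(3)/3, sqrt(2)/2) adds the kernel integral of 3*t**2/2
on [sqrt(2)/2, ∞) integrate f = 1/(27*t**6) against the kernel

F(-1/4) = 6**(1/8)*(-22275*2**(7/8) + 2249*3**(7/8) + 52650)/14175
F(7/3) = 6**(5/6)*(-6534 + 9149*3**(1/6) + 18612*2**(1/6))/432432
F(10/3) = 6**(1/3)*(-378 + 725*3**(2/3) + 1116*2**(2/3))/34560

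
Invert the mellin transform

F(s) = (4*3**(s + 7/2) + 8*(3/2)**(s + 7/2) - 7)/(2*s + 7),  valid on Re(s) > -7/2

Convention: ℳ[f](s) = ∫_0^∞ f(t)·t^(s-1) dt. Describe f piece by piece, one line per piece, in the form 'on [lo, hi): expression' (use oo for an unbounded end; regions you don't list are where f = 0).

decompose at 1, 3/2; ℳ[f](s) sums the 3 pieces' integrals
∫ over [0, 1) of 5*t**(7/2)/2·t^(s-1) joins the sum
between 1 and 3/2 the integrand is 6*t**(7/2)·t^(s-1)
on [3/2, 3) integrate f = 2*t**(7/2) against the kernel

on [0, 1): 5*t**(7/2)/2
on [1, 3/2): 6*t**(7/2)
on [3/2, 3): 2*t**(7/2)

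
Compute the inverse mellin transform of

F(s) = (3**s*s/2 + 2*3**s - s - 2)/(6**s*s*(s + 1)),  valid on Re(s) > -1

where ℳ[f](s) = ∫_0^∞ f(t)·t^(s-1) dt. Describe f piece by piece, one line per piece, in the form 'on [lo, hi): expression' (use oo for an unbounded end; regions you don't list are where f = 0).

on [0, 1/6): 3*t
on [1/6, 1/2): 2 - 3*t

back out the common scale on t: t on [0, 1/2); 2 - t on [1/2, 3/2)
integrate the 2 segments split at 1/6, then add the results
∫ 3*t·t^(s-1) over [0, 1/6)
the [1/6, 1/2) slice contributes ∫ (2 - 3*t)·t^(s-1) dt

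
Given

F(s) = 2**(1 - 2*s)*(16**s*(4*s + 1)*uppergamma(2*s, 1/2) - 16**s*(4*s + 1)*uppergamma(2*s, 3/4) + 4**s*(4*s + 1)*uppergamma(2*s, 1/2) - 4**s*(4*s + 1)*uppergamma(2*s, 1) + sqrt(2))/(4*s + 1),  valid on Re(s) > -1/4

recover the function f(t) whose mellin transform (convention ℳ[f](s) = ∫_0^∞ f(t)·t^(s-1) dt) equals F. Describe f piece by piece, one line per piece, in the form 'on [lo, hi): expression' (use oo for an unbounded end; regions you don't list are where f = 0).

undo the power substitution: sqrt(t) on [0, 1/2); exp(-t) on [1/2, 1); exp(-t/2) on [1, 3/2)
integrate the 3 segments split at 1/4, 1, then add the results
the [0, 1/4) slice contributes ∫ t**(1/4)·t^(s-1) dt
∫ over [1/4, 1) of exp(-sqrt(t))·t^(s-1) joins the sum
on [1, 9/4): add ∫ exp(-sqrt(t)/2)·t^(s-1) dt

on [0, 1/4): t**(1/4)
on [1/4, 1): exp(-sqrt(t))
on [1, 9/4): exp(-sqrt(t)/2)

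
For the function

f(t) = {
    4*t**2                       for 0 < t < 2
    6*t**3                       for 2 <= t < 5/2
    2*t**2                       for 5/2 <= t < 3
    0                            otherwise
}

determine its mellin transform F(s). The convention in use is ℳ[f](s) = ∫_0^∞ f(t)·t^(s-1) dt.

integrate the 3 segments split at 2, 5/2, then add the results
on [0, 2) integrate f = 4*t**2 against the kernel
∫ 6*t**3·t^(s-1) over [2, 5/2)
segment 5/2 to 3 holds 2*t**2; add its integral

(-128*2**(2*s)*s - 192*2**(2*s) + 325*5**s*s + 600*5**s + 72*6**s*s + 216*6**s)/(4*2**s*(s**2 + 5*s + 6))
  Re(s) > -2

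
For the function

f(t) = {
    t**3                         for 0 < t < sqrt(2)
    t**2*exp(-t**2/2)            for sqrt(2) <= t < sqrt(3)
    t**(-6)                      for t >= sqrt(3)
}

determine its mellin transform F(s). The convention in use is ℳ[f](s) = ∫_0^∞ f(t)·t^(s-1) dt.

(2**(s/2)*(s - 6)*(s + 3)*uppergamma(s/2 + 1, 1) - 2**(s/2)*(s - 6)*(s + 3)*uppergamma(s/2 + 1, 3/2) + 2*2**(s/2 + 1/2)*(s - 6) - 3**(s/2)*(s + 3)/27)/((s - 6)*(s + 3))
  -3 < Re(s) < 6

strip the shared t-power: t on [0, sqrt(2)); exp(-t**2/2) on [sqrt(2), sqrt(3)); t**(-8) on [sqrt(3), ∞)
the power substitution comes off first: sqrt(t) on [0, 2); exp(-t/2) on [2, 3); t**(-4) on [3, ∞)
summing 3 kernel integrals split by sqrt(2), sqrt(3) yields ℳ[f](s)
∫ over [0, sqrt(2)) of t**3·t^(s-1) joins the sum
the [sqrt(2), sqrt(3)) slice contributes ∫ t**2*exp(-t**2/2)·t^(s-1) dt
on [sqrt(3), ∞): add ∫ t**(-6)·t^(s-1) dt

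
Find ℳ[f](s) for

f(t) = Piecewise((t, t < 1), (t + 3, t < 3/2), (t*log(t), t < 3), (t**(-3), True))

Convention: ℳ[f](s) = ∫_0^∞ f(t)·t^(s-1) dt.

(-162*2**s*s*(s - 3)*(s**2 + 2*s + 1) - 162*2**s*(s - 3)*(s**2 + 2*s + 1) - 81*3**s*s**2*(s - 3)*(s + 1)*log(3) + 81*3**s*s**2*(s - 3)*(s + 1)*log(2) - 81*3**s*s*(s - 3)*(s + 1)*log(3) + 81*3**s*s*(s - 3)*(s + 1)*log(2) + 81*3**s*s*(s - 3)*(s + 1) + 243*3**s*s*(s - 3)*(s**2 + 2*s + 1) + 162*3**s*(s - 3)*(s**2 + 2*s + 1) + 162*6**s*s**2*(s - 3)*(s + 1)*log(3) - 162*6**s*s*(s - 3)*(s + 1) + 162*6**s*s*(s - 3)*(s + 1)*log(3) - 2*6**s*s*(s + 1)*(s**2 + 2*s + 1))/(54*2**s*s*(s - 3)*(s + 1)*(s**2 + 2*s + 1))
  -1 < Re(s) < 3

summing 4 kernel integrals split by 1, 3/2, 3 yields ℳ[f](s)
between 0 and 1 the integrand is t·t^(s-1)
the [1, 3/2) slice contributes ∫ (t + 3)·t^(s-1) dt
∫ over [3/2, 3) of t*log(t)·t^(s-1) joins the sum
on [3, ∞): add ∫ t**(-3)·t^(s-1) dt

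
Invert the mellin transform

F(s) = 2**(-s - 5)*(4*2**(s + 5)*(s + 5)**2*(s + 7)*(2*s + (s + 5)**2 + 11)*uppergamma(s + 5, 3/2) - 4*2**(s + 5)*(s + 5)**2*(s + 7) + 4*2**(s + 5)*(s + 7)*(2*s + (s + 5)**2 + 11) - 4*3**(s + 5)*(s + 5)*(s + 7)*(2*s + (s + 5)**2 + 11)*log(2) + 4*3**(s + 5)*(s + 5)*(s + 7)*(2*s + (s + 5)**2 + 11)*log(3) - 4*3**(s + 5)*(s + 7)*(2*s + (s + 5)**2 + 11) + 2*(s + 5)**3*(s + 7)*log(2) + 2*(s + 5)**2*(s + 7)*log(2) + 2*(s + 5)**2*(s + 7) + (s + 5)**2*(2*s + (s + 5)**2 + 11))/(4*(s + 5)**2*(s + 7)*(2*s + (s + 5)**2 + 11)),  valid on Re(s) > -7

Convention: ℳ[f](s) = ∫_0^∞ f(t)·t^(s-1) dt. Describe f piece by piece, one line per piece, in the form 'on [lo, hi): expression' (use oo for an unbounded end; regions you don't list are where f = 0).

peel off the shared t-power: t**6 on [0, 1/2); t**5*log(t) on [1/2, 1); t**4*log(t) on [1, 3/2); …
peel off the shared t-power: t**4 on [0, 1/2); t**3*log(t) on [1/2, 1); t**2*log(t) on [1, 3/2); …
reversing the shared t-power: t**2 on [0, 1/2); t*log(t) on [1/2, 1); log(t) on [1, 3/2); …
f breaks at 1/2, 1, 3/2 into 4 integrals to sum
∫ t**7·t^(s-1) over [0, 1/2)
between 1/2 and 1 the integrand is t**6*log(t)·t^(s-1)
∫ t**5*log(t)·t^(s-1) over [1, 3/2)
the [3/2, ∞) slice contributes ∫ t**5*exp(-t)·t^(s-1) dt

on [0, 1/2): t**7
on [1/2, 1): t**6*log(t)
on [1, 3/2): t**5*log(t)
on [3/2, oo): t**5*exp(-t)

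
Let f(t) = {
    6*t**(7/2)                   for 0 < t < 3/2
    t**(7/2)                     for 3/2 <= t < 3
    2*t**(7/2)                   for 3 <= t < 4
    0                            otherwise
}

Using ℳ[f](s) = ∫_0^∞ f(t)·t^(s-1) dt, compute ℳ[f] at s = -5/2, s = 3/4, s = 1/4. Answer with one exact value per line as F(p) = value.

f breaks at 3/2, 3 into 3 integrals to sum
over [0, 3/2), the kernel integral of 6*t**(7/2) enters the sum
for t in [3/2, 3): the term is ∫ t**(7/2)·t^(s-1)
∫ 2*t**(7/2)·t^(s-1) over [3, 4)

F(-5/2) = 25/2
F(3/4) = -324*3**(1/4)/17 + 405*2**(3/4)*3**(1/4)/136 + 2048*sqrt(2)/17
F(1/4) = -36*3**(3/4)/5 + 9*2**(1/4)*3**(3/4)/4 + 1024*sqrt(2)/15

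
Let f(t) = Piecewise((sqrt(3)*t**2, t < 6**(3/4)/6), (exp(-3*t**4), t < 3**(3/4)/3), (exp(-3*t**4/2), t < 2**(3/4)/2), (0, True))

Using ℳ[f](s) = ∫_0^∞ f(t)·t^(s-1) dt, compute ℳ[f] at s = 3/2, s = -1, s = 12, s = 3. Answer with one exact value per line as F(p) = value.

strip the power substitution: sqrt(3)*t on [0, sqrt(6)/6); exp(-3*t**2) on [sqrt(6)/6, sqrt(3)/3); exp(-3*t**2/2) on [sqrt(3)/3, sqrt(2)/2)
remove the power substitution first: sqrt(3)*sqrt(t) on [0, 1/6); exp(-3*t) on [1/6, 1/3); exp(-3*t/2) on [1/3, 1/2)
remove the common scale on t first: sqrt(t) on [0, 1/2); exp(-t) on [1/2, 1); exp(-t/2) on [1, 3/2)
breakpoints 6**(3/4)/6, 3**(3/4)/3: one integral from each of the 3 segments
on [0, 6**(3/4)/6) integrate f = sqrt(3)*t**2 against the kernel
[6**(3/4)/6, 3**(3/4)/3) adds the kernel integral of exp(-3*t**4)
for t in [3**(3/4)/3, 2**(3/4)/2): the term is ∫ exp(-3*t**4/2)·t^(s-1)

F(3/2) = 3**(5/8)*(-2**(3/8)*uppergamma(3/8, 3/4)/12 - uppergamma(3/8, 1)/12 + uppergamma(3/8, 1/2)/12 + 2**(1/8)/21 + 2**(3/8)*uppergamma(3/8, 1/2)/12)
F(-1) = 3**(1/4)*(-2**(3/4)*uppergamma(-1/4, 3/4) - 2*uppergamma(-1/4, 1) + 2**(3/4)*uppergamma(-1/4, 1/2) + 2*uppergamma(-1/4, 1/2) + 4*2**(3/4))/8
F(12) = -65*exp(-3/4)/216 - 5*exp(-1)/108 + sqrt(2)/6048 + 13*exp(-1/2)/48
F(3) = 3**(1/4)*(-5*2**(3/4)*uppergamma(3/4, 3/4) - 5*uppergamma(3/4, 1) + 2**(3/4) + 5*uppergamma(3/4, 1/2) + 5*2**(3/4)*uppergamma(3/4, 1/2))/60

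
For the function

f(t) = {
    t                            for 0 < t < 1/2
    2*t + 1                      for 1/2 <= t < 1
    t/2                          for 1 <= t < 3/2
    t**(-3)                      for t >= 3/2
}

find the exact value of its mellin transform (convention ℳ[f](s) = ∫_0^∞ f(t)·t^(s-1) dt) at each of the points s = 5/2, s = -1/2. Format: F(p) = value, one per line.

F(5/2) = -19*sqrt(2)/280 + 29/35 + 305*sqrt(6)/336
F(-1/2) = 1 + 599*sqrt(6)/1134 + sqrt(2)

integrate the 4 segments split at 1/2, 1, 3/2, then add the results
for t in [0, 1/2): the term is ∫ t·t^(s-1)
on [1/2, 1): add ∫ (2*t + 1)·t^(s-1) dt
on [1, 3/2): add ∫ t/2·t^(s-1) dt
over [3/2, ∞), the kernel integral of t**(-3) enters the sum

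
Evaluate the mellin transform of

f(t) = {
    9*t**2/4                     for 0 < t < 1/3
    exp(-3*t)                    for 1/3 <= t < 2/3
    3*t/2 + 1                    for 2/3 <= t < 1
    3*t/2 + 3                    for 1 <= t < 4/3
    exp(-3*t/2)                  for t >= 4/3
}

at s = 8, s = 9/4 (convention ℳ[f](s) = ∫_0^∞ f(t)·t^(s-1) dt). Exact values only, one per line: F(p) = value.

strip the common scale on t: t**2 on [0, 1/2); exp(-2*t) on [1/2, 1); t + 1 on [1, 3/2); …
cuts at 1/3, 2/3, 1, 4/3: linearity sums the 5 kernel integrals
piece [0, 1/3): integrate 9*t**2/4 against the kernel
segment 1/3 to 2/3 holds exp(-3*t); add its integral
∫ over [2/3, 1) of (3*t/2 + 1)·t^(s-1) joins the sum
segment [1, 4/3) carries (3*t/2 + 3); integrate it
∫ exp(-3*t/2)·t^(s-1) over [4/3, ∞)

F(8) = (4932000*E + 13477999*exp(2) + 3414960000)*exp(-2)/2361960
F(9/4) = 3**(3/4)*(-15912*3**(1/4) - 5984*2**(1/4) - 1989*uppergamma(9/4, 2) + 117 + 1989*uppergamma(9/4, 1) + 7956*2**(1/4)*uppergamma(9/4, 2) + 62016*sqrt(2))/53703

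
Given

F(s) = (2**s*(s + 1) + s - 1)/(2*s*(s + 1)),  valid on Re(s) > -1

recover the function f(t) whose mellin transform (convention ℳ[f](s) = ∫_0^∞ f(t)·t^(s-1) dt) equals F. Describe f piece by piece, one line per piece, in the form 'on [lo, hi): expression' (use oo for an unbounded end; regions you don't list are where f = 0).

on [0, 1): t
on [1, 2): 1/2

treat the 2 regions marked off by 1 separately and sum
piece [0, 1): integrate t against the kernel
on [1, 2): add ∫ 1/2·t^(s-1) dt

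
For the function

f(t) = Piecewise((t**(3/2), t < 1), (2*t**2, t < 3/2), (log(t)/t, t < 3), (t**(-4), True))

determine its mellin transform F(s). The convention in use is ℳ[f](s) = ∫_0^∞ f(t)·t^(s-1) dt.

(324*2**s*(s - 4)*(s + 2)*(s**2 - 2*s + 1) - 324*2**s*(s - 4)*(2*s + 3)*(s**2 - 2*s + 1) - 108*3**s*s*(s - 4)*(s + 2)*(2*s + 3)*log(3) + 108*3**s*s*(s - 4)*(s + 2)*(2*s + 3)*log(2) - 108*3**s*(s - 4)*(s + 2)*(2*s + 3)*log(2) + 108*3**s*(s - 4)*(s + 2)*(2*s + 3) + 108*3**s*(s - 4)*(s + 2)*(2*s + 3)*log(3) + 729*3**s*(s - 4)*(2*s + 3)*(s**2 - 2*s + 1) + 54*6**s*s*(s - 4)*(s + 2)*(2*s + 3)*log(3) - 54*6**s*(s - 4)*(s + 2)*(2*s + 3)*log(3) - 54*6**s*(s - 4)*(s + 2)*(2*s + 3) - 2*6**s*(s + 2)*(2*s + 3)*(s**2 - 2*s + 1))/(162*2**s*(s - 4)*(s + 2)*(2*s + 3)*(s**2 - 2*s + 1))
  -3/2 < Re(s) < 4

along the cuts 1, 3/2, 3, ℳ[f](s) splits into 4 integrals
the [0, 1) slice contributes ∫ t**(3/2)·t^(s-1) dt
piece [1, 3/2): integrate 2*t**2 against the kernel
∫ log(t)/t·t^(s-1) over [3/2, 3)
∫ t**(-4)·t^(s-1) over [3, ∞)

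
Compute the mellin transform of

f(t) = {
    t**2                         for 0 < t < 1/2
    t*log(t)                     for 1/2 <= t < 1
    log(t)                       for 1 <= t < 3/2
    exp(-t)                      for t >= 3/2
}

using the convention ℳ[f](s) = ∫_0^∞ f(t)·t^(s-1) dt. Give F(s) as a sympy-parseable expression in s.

(4*2**s*s**2*(s + 2)*(s**2 + 2*s + 1)*uppergamma(s, 3/2) - 4*2**s*s**2*(s + 2) + 4*2**s*(s + 2)*(s**2 + 2*s + 1) + 3**s*s*(s + 2)*(-4*log(2) + 4*log(3))*(s**2 + 2*s + 1) - 4*3**s*(s + 2)*(s**2 + 2*s + 1) + s**3*(s + 2)*log(4) + s**2*(s + 2)*log(4) + 2*s**2*(s + 2) + s**2*(s**2 + 2*s + 1))/(4*2**s*s**2*(s + 2)*(s**2 + 2*s + 1))
  Re(s) > -2

linearity at 1/2, 1, 3/2 turns ℳ[f](s) into 4 summed integrals
on [0, 1/2) integrate f = t**2 against the kernel
∫ t*log(t)·t^(s-1) over [1/2, 1)
[1, 3/2) adds the kernel integral of log(t)
piece [3/2, ∞): integrate exp(-t) against the kernel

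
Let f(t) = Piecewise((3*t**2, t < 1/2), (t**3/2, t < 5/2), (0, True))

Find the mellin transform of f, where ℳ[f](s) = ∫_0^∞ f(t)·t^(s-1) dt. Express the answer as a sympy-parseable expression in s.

(125*5**s*(s + 2) + 11*s + 34)/(16*2**s*(s + 2)*(s + 3))
  Re(s) > -2

slice at 1/2, transform all 2 pieces, and sum them
between 0 and 1/2 the integrand is 3*t**2·t^(s-1)
∫ over [1/2, 5/2) of t**3/2·t^(s-1) joins the sum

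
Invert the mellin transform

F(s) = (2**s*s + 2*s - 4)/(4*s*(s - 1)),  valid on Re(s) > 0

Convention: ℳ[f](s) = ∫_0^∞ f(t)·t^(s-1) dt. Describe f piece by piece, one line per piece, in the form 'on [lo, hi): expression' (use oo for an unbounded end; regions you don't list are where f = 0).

on [0, 1): 1
on [1, 2): 1/(2*t)

reversing the shared t-power: t on [0, 1); 1/2 on [1, 2)
cuts at 1: linearity sums the 2 kernel integrals
piece [0, 1): integrate 1 against the kernel
segment 1 to 2 holds 1/(2*t); add its integral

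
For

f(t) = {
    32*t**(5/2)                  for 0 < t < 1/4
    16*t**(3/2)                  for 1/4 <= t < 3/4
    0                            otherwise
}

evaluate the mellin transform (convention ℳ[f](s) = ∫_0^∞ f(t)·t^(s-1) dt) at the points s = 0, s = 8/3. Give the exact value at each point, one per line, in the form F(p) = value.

invert the common scale on t to get 4*sqrt(2)*t**(5/2) on [0, 1/2); 4*sqrt(2)*t**(3/2) on [1/2, 3/2)
invert the common scale on t to get t**(5/2) on [0, 1); 2*t**(3/2) on [1, 3)
undo the shared t-power: t**(3/2) on [0, 1); 2*sqrt(t) on [1, 3)
along the cuts 1/4, ℳ[f](s) splits into 2 integrals
∫ 32*t**(5/2)·t^(s-1) over [0, 1/4)
segment 1/4 to 3/4 holds 16*t**(3/2); add its integral

F(0) = -14/15 + 4*sqrt(3)
F(8/3) = 3*2**(2/3)*(-37 + 5022*3**(1/6))/24800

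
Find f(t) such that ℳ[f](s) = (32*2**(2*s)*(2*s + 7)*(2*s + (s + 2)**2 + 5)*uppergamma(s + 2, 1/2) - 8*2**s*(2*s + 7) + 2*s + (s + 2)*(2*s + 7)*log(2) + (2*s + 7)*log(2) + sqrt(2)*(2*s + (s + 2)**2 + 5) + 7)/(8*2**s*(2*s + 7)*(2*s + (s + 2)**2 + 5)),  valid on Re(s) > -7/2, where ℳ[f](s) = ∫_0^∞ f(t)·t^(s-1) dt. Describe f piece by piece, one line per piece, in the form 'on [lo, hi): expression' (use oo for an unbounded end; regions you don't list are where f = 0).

undo the shared t-power: t**(3/2) on [0, 1/2); t*log(t) on [1/2, 1); exp(-t/2) on [1, ∞)
split f at 1/2, 1: ℳ[f](s) collects 3 kernel integrals
the [0, 1/2) slice contributes ∫ t**(7/2)·t^(s-1) dt
piece [1/2, 1): integrate t**3*log(t) against the kernel
piece [1, ∞): integrate t**2*exp(-t/2) against the kernel

on [0, 1/2): t**(7/2)
on [1/2, 1): t**3*log(t)
on [1, oo): t**2*exp(-t/2)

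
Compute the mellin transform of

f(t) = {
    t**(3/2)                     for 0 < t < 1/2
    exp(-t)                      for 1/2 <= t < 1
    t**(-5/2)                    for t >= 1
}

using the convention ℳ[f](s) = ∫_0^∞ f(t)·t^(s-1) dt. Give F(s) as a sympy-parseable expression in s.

(2*2**s*(2*s - 5)*(2*s + 3)*uppergamma(s, 1/2) - 2*2**s*(2*s - 5)*(2*s + 3)*uppergamma(s, 1) - 4*2**s*(2*s + 3) + sqrt(2)*(2*s - 5))/(2*2**s*(2*s - 5)*(2*s + 3))
  -3/2 < Re(s) < 5/2

linearity at 1/2, 1 turns ℳ[f](s) into 3 summed integrals
the [0, 1/2) slice contributes ∫ t**(3/2)·t^(s-1) dt
for t in [1/2, 1): the term is ∫ exp(-t)·t^(s-1)
over [1, ∞), the kernel integral of t**(-5/2) enters the sum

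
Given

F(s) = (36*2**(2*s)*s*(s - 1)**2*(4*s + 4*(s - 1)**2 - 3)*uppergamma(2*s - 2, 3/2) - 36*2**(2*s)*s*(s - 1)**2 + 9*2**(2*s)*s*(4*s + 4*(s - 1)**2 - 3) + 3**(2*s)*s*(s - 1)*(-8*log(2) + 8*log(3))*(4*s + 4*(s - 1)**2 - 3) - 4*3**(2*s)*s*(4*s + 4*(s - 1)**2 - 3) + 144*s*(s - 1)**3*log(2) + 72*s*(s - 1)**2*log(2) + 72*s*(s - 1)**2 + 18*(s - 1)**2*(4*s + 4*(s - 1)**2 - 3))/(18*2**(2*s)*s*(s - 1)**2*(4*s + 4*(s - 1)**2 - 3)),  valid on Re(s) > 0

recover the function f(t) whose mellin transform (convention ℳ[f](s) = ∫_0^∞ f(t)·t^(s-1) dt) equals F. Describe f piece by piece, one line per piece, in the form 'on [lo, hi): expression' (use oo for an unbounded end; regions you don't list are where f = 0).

on [0, 1/4): 1
on [1/4, 1): log(sqrt(t))/sqrt(t)
on [1, 9/4): log(sqrt(t))/t
on [9/4, oo): exp(-sqrt(t))/t

back out the shared t-power: t on [0, 1/4); sqrt(t)*log(sqrt(t)) on [1/4, 1); log(sqrt(t)) on [1, 9/4); …
invert the power substitution to get t**2 on [0, 1/2); t*log(t) on [1/2, 1); log(t) on [1, 3/2); …
breakpoints 1/4, 1, 9/4: one integral from each of the 4 segments
on [0, 1/4): add ∫ 1·t^(s-1) dt
piece [1/4, 1): integrate log(sqrt(t))/sqrt(t) against the kernel
the [1, 9/4) slice contributes ∫ log(sqrt(t))/t·t^(s-1) dt
segment [9/4, ∞) carries exp(-sqrt(t))/t; integrate it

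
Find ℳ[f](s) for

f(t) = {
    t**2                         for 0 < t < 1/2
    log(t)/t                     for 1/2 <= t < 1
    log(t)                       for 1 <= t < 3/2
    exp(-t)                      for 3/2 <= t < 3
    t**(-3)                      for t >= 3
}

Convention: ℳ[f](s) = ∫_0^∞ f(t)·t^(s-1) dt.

cuts at 1/2, 1, 3/2, 3: linearity sums the 5 kernel integrals
piece [0, 1/2): integrate t**2 against the kernel
piece [1/2, 1): integrate log(t)/t against the kernel
[1, 3/2) adds the kernel integral of log(t)
on [3/2, 3) integrate f = exp(-t) against the kernel
over [3, ∞), the kernel integral of t**(-3) enters the sum

(108*2**s*s**2*(s - 3)*(s + 2)*(s**2 - 2*s + 1)*uppergamma(s, 3/2) - 108*2**s*s**2*(s - 3)*(s + 2)*(s**2 - 2*s + 1)*uppergamma(s, 3) - 108*2**s*s**2*(s - 3)*(s + 2) + 108*2**s*(s - 3)*(s + 2)*(s**2 - 2*s + 1) - 108*3**s*s*(s - 3)*(s + 2)*(s**2 - 2*s + 1)*log(2) + 108*3**s*s*(s - 3)*(s + 2)*(s**2 - 2*s + 1)*log(3) - 108*3**s*(s - 3)*(s + 2)*(s**2 - 2*s + 1) - 4*6**s*s**2*(s + 2)*(s**2 - 2*s + 1) + 216*s**3*(s - 3)*(s + 2)*log(2) - 216*s**2*(s - 3)*(s + 2)*log(2) + 216*s**2*(s - 3)*(s + 2) + 27*s**2*(s - 3)*(s**2 - 2*s + 1))/(108*2**s*s**2*(s - 3)*(s + 2)*(s**2 - 2*s + 1))
  -2 < Re(s) < 3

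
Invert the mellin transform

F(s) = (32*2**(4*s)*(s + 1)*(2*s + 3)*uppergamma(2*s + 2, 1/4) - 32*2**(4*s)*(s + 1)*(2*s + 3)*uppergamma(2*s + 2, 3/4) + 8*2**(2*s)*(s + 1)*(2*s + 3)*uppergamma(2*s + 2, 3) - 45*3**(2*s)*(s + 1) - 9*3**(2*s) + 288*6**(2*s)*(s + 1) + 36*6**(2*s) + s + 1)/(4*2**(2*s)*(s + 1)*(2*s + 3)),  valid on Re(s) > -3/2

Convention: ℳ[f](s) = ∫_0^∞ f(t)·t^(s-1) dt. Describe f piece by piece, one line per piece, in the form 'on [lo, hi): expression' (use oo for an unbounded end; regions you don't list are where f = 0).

on [0, 1/4): t**(3/2)
on [1/4, 9/4): t*exp(-sqrt(t)/2)
on [9/4, 9): t*(sqrt(t) + 1)
on [9, oo): t*exp(-sqrt(t))

the shared t-power comes off first: sqrt(t) on [0, 1/4); exp(-sqrt(t)/2) on [1/4, 9/4); sqrt(t) + 1 on [9/4, 9); …
undo the power substitution: t on [0, 1/2); exp(-t/2) on [1/2, 3/2); t + 1 on [3/2, 3); …
decompose at 1/4, 9/4, 9; ℳ[f](s) sums the 4 pieces' integrals
on [0, 1/4): add ∫ t**(3/2)·t^(s-1) dt
[1/4, 9/4) adds the kernel integral of t*exp(-sqrt(t)/2)
for t in [9/4, 9): the term is ∫ t*(sqrt(t) + 1)·t^(s-1)
∫ t*exp(-sqrt(t))·t^(s-1) over [9, ∞)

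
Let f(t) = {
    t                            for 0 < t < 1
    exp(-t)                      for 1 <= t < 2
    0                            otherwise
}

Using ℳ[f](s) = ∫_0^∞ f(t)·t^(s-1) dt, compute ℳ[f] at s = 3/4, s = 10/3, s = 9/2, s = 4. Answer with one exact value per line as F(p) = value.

summing 2 kernel integrals split by 1 yields ℳ[f](s)
between 0 and 1 the integrand is t·t^(s-1)
between 1 and 2 the integrand is exp(-t)·t^(s-1)

F(3/4) = -uppergamma(3/4, 2) + uppergamma(3/4, 1) + 4/7
F(10/3) = -uppergamma(10/3, 2) + 3/13 + uppergamma(10/3, 1)
F(9/2) = (-9262*sqrt(2) + (-1155*sqrt(pi)*erfc(sqrt(2)) + 32 + 1155*sqrt(pi)*erfc(1))*exp(2) + 4642*E)*exp(-2)/176
F(4) = -38*exp(-2) + 1/5 + 16*exp(-1)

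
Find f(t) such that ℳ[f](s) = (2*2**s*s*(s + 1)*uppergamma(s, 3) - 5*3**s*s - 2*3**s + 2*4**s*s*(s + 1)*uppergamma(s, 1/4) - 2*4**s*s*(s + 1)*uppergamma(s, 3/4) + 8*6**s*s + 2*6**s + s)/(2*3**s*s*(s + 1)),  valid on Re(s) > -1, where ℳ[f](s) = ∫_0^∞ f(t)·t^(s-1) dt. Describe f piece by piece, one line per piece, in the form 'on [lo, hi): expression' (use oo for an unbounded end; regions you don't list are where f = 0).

undo the common scale on t: t on [0, 1/2); exp(-t/2) on [1/2, 3/2); t + 1 on [3/2, 3); …
breakpoints 1/3, 1, 2: one integral from each of the 4 segments
segment [0, 1/3) carries 3*t/2; integrate it
segment 1/3 to 1 holds exp(-3*t/4); add its integral
piece [1, 2): integrate (3*t/2 + 1) against the kernel
∫ over [2, ∞) of exp(-3*t/2)·t^(s-1) joins the sum

on [0, 1/3): 3*t/2
on [1/3, 1): exp(-3*t/4)
on [1, 2): 3*t/2 + 1
on [2, oo): exp(-3*t/2)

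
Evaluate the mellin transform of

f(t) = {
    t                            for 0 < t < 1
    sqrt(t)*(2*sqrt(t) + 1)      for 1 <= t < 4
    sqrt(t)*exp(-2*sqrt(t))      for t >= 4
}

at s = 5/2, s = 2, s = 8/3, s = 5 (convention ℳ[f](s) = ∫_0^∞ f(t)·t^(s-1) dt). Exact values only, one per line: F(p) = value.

F(5/2) = 643*exp(-4)/4 + 657/7
F(2) = 103*exp(-4)/2 + 821/15
F(8/3) = -123/209 + 2**(2/3)*uppergamma(19/3, 4)/64 + 18816*2**(1/3)/209
F(5) = 114665/66 + 771731*exp(-4)/4

the shared t-power comes off first: sqrt(t) on [0, 1); 2*sqrt(t) + 1 on [1, 4); exp(-2*sqrt(t)) on [4, ∞)
remove the power substitution first: t on [0, 1); 2*t + 1 on [1, 2); exp(-2*t) on [2, ∞)
slice at 1, 4, transform all 3 pieces, and sum them
on [0, 1): add ∫ t·t^(s-1) dt
[1, 4) adds the kernel integral of sqrt(t)*(2*sqrt(t) + 1)
segment 4 to ∞ holds sqrt(t)*exp(-2*sqrt(t)); add its integral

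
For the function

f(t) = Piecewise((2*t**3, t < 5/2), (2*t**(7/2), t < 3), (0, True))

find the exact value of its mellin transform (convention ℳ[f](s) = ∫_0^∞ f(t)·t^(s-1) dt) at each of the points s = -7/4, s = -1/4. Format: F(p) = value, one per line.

F(-7/4) = -10*2**(1/4)*5**(3/4)/7 + 2*2**(3/4)*5**(1/4) + 24*3**(3/4)/7
F(-1/4) = -125*2**(3/4)*5**(1/4)/26 + 25*2**(1/4)*5**(3/4)/11 + 216*3**(1/4)/13

cuts at 5/2: linearity sums the 2 kernel integrals
piece [0, 5/2): integrate 2*t**3 against the kernel
between 5/2 and 3 the integrand is 2*t**(7/2)·t^(s-1)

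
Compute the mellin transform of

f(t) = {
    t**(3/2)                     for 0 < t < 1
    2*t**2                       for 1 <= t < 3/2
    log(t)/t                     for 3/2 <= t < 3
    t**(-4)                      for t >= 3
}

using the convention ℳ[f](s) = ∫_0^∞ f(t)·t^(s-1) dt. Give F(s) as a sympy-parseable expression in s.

(324*2**s*(s - 4)*(s + 2)*(s**2 - 2*s + 1) - 324*2**s*(s - 4)*(2*s + 3)*(s**2 - 2*s + 1) - 108*3**s*s*(s - 4)*(s + 2)*(2*s + 3)*log(3) + 108*3**s*s*(s - 4)*(s + 2)*(2*s + 3)*log(2) - 108*3**s*(s - 4)*(s + 2)*(2*s + 3)*log(2) + 108*3**s*(s - 4)*(s + 2)*(2*s + 3) + 108*3**s*(s - 4)*(s + 2)*(2*s + 3)*log(3) + 729*3**s*(s - 4)*(2*s + 3)*(s**2 - 2*s + 1) + 54*6**s*s*(s - 4)*(s + 2)*(2*s + 3)*log(3) - 54*6**s*(s - 4)*(s + 2)*(2*s + 3)*log(3) - 54*6**s*(s - 4)*(s + 2)*(2*s + 3) - 2*6**s*(s + 2)*(2*s + 3)*(s**2 - 2*s + 1))/(162*2**s*(s - 4)*(s + 2)*(2*s + 3)*(s**2 - 2*s + 1))
  -3/2 < Re(s) < 4

integrate the 4 segments split at 1, 3/2, 3, then add the results
piece [0, 1): integrate t**(3/2) against the kernel
the [1, 3/2) slice contributes ∫ 2*t**2·t^(s-1) dt
piece [3/2, 3): integrate log(t)/t against the kernel
[3, ∞) adds the kernel integral of t**(-4)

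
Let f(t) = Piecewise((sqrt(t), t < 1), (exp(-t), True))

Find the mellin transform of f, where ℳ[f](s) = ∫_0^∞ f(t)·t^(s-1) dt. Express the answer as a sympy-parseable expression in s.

slice at 1, transform all 2 pieces, and sum them
between 0 and 1 the integrand is sqrt(t)·t^(s-1)
∫ exp(-t)·t^(s-1) over [1, ∞)

((2*s + 1)*uppergamma(s, 1) + 2)/(2*s + 1)
  Re(s) > -1/2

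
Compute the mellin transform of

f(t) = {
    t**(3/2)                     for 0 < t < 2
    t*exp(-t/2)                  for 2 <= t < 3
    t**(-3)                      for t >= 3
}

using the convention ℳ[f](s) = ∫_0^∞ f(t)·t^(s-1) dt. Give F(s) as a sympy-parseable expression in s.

strip the shared t-power: sqrt(t) on [0, 2); exp(-t/2) on [2, 3); t**(-4) on [3, ∞)
along the cuts 2, 3, ℳ[f](s) splits into 3 integrals
∫ t**(3/2)·t^(s-1) over [0, 2)
segment 2 to 3 holds t*exp(-t/2); add its integral
[3, ∞) adds the kernel integral of t**(-3)

(54*2**s*(s - 3)*(2*s + 3)*uppergamma(s + 1, 1) - 54*2**s*(s - 3)*(2*s + 3)*uppergamma(s + 1, 3/2) + 108*2**(s + 1/2)*(s - 3) - 3**s*(2*s + 3))/(27*(s - 3)*(2*s + 3))
  -3/2 < Re(s) < 3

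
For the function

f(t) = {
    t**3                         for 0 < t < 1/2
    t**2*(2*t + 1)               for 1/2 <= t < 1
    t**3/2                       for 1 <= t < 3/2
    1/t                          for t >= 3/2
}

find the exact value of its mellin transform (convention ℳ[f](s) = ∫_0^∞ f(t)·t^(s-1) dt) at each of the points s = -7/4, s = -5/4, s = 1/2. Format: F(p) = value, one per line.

F(-7/4) = 2**(3/4)*(-6534 + 1051*3**(1/4) + 7722*2**(1/4))/2970
F(-5/4) = 2**(1/4)*(-2754 + 953*3**(3/4) + 3726*2**(3/4))/3402
F(1/2) = -19*sqrt(2)/280 + 29/35 + 305*sqrt(6)/336

reversing the shared t-power: t on [0, 1/2); 2*t + 1 on [1/2, 1); t/2 on [1, 3/2); …
linearity at 1/2, 1, 3/2 turns ℳ[f](s) into 4 summed integrals
∫ t**3·t^(s-1) over [0, 1/2)
the [1/2, 1) slice contributes ∫ t**2*(2*t + 1)·t^(s-1) dt
[1, 3/2) adds the kernel integral of t**3/2
[3/2, ∞) adds the kernel integral of 1/t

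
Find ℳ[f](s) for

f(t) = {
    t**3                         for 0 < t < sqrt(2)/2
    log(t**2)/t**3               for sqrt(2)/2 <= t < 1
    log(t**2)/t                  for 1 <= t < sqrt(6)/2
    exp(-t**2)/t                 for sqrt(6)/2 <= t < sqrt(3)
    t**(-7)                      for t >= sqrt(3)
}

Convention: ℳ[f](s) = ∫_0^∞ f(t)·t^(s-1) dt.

peel off the shared t-power: t**4 on [0, sqrt(2)/2); log(t**2)/t**2 on [sqrt(2)/2, 1); log(t**2) on [1, sqrt(6)/2); …
back out the power substitution: t**2 on [0, 1/2); log(t)/t on [1/2, 1); log(t) on [1, 3/2); …
f breaks at sqrt(2)/2, 1, sqrt(6)/2, sqrt(3) into 5 integrals to sum
on [0, sqrt(2)/2): add ∫ t**3·t^(s-1) dt
∫ over [sqrt(2)/2, 1) of log(t**2)/t**3·t^(s-1) joins the sum
∫ over [1, sqrt(6)/2) of log(t**2)/t·t^(s-1) joins the sum
for t in [sqrt(6)/2, sqrt(3)): the term is ∫ exp(-t**2)/t·t^(s-1)
segment [sqrt(3), ∞) carries t**(-7); integrate it

2**(1/2 - s/2)*(27*2**(s/2 - 1/2)*(s/2 - 7/2)*(s/2 + 3/2)*(s - 1)**2*(-s + (s - 1)**2/4 + 2)*uppergamma(s/2 - 1/2, 3/2) - 27*2**(s/2 - 1/2)*(s/2 - 7/2)*(s/2 + 3/2)*(s - 1)**2*(-s + (s - 1)**2/4 + 2)*uppergamma(s/2 - 1/2, 3) - 27*2**(s/2 - 1/2)*(s/2 - 7/2)*(s/2 + 3/2)*(s - 1)**2 + 108*2**(s/2 - 1/2)*(s/2 - 7/2)*(s/2 + 3/2)*(-s + (s - 1)**2/4 + 2) - 54*3**(s/2 - 1/2)*(s/2 - 7/2)*(s/2 + 3/2)*(s - 1)*(-s + (s - 1)**2/4 + 2)*log(2) + 54*3**(s/2 - 1/2)*(s/2 - 7/2)*(s/2 + 3/2)*(s - 1)*(-s + (s - 1)**2/4 + 2)*log(3) - 108*3**(s/2 - 1/2)*(s/2 - 7/2)*(s/2 + 3/2)*(-s + (s - 1)**2/4 + 2) - 6**(s/2 - 1/2)*(s/2 + 3/2)*(s - 1)**2*(-s + (s - 1)**2/4 + 2) + 27*(s/2 - 7/2)*(s/2 + 3/2)*(s - 1)**3*log(2) - 54*(s/2 - 7/2)*(s/2 + 3/2)*(s - 1)**2*log(2) + 54*(s/2 - 7/2)*(s/2 + 3/2)*(s - 1)**2 + 27*(s/2 - 7/2)*(s - 1)**2*(-s + (s - 1)**2/4 + 2)/4)/(54*(s/2 - 7/2)*(s/2 + 3/2)*(s - 1)**2*(-s + (s - 1)**2/4 + 2))
  -3 < Re(s) < 7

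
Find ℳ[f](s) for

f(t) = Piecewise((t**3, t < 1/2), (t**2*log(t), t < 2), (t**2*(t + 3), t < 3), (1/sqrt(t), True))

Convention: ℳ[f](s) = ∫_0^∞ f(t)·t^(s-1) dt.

(480*2**(2*s)*(1 - 2*s)*(s + 2)**2 + 96*2**(2*s)*(s + 2)*(s + 3)*(2*s - 1)*log(2) - 288*2**(2*s)*(s + 2)*(2*s - 1) - 96*2**(2*s)*(s + 3)*(2*s - 1) - 16*sqrt(3)*6**s*(s + 2)**2*(s + 3) + 1296*6**s*(s + 2)**2*(2*s - 1) + 648*6**s*(s + 2)*(2*s - 1) + 3*(s + 2)**2*(2*s - 1) + 6*(s + 2)*(s + 3)*(2*s - 1)*log(2) + 6*(s + 3)*(2*s - 1))/(24*2**s*(s + 2)**2*(s + 3)*(2*s - 1))
  -3 < Re(s) < 1/2

back out the shared t-power: t**2 on [0, 1/2); t*log(t) on [1/2, 2); t*(t + 3) on [2, 3); …
remove the shared t-power first: t on [0, 1/2); log(t) on [1/2, 2); t + 3 on [2, 3); …
linearity at 1/2, 2, 3 turns ℳ[f](s) into 4 summed integrals
for t in [0, 1/2): the term is ∫ t**3·t^(s-1)
on [1/2, 2): add ∫ t**2*log(t)·t^(s-1) dt
[2, 3) adds the kernel integral of t**2*(t + 3)
on [3, ∞) integrate f = 1/sqrt(t) against the kernel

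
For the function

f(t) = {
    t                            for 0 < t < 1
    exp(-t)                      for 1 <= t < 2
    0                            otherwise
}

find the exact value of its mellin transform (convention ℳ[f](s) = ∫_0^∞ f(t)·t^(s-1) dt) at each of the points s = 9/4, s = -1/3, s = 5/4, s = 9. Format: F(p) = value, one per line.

split f at 1: ℳ[f](s) collects 2 kernel integrals
segment 0 to 1 holds t; add its integral
on [1, 2): add ∫ exp(-t)·t^(s-1) dt

F(9/4) = -uppergamma(9/4, 2) + 4/13 + uppergamma(9/4, 1)
F(-1/3) = -uppergamma(-1/3, 2) + uppergamma(-1/3, 1) + 3/2
F(5/4) = -uppergamma(5/4, 2) + uppergamma(5/4, 1) + 4/9
F(9) = -297856*exp(-2) + 1/10 + 109601*exp(-1)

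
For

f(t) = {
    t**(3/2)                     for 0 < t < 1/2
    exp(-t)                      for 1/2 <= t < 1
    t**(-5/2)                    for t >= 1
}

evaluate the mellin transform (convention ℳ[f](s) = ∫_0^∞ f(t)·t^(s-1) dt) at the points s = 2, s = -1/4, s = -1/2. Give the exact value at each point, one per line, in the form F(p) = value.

along the cuts 1/2, 1, ℳ[f](s) splits into 3 integrals
between 0 and 1/2 the integrand is t**(3/2)·t^(s-1)
∫ exp(-t)·t^(s-1) over [1/2, 1)
on [1, ∞) integrate f = t**(-5/2) against the kernel

F(2) = -2*exp(-1) + sqrt(2)/56 + 3*exp(-1/2)/2 + 2
F(-1/4) = -uppergamma(-1/4, 1) + 2**(3/4)/5 + 4/11 + uppergamma(-1/4, 1/2)
F(-1/2) = -2*sqrt(pi)*erfc(sqrt(2)/2) - 2*exp(-1) + 2*sqrt(pi)*erfc(1) + 5/6 + 2*sqrt(2)*exp(-1/2)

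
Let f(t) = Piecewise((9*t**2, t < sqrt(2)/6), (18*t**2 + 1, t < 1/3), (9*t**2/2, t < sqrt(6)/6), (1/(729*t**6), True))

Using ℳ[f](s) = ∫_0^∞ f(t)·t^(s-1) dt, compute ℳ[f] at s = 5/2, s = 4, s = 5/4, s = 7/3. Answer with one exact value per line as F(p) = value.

F(5/2) = 2**(3/4)*sqrt(3)*(-322 + 475*3**(1/4) + 924*2**(1/4))/68040
F(4) = 11/864
F(5/4) = 2**(3/8)*3**(3/4)*(-31806 + 9775*3**(5/8) + 42066*2**(5/8))/600210
F(7/3) = 2**(5/6)*3**(2/3)*(-6534 + 9149*3**(1/6) + 18612*2**(1/6))/1297296

peel off the common scale on t: t**2 on [0, sqrt(2)/2); 2*t**2 + 1 on [sqrt(2)/2, 1); t**2/2 on [1, sqrt(6)/2); …
undo the power substitution: t on [0, 1/2); 2*t + 1 on [1/2, 1); t/2 on [1, 3/2); …
breakpoints sqrt(2)/6, 1/3, sqrt(6)/6: one integral from each of the 4 segments
segment 0 to sqrt(2)/6 holds 9*t**2; add its integral
the [sqrt(2)/6, 1/3) slice contributes ∫ (18*t**2 + 1)·t^(s-1) dt
over [1/3, sqrt(6)/6), the kernel integral of 9*t**2/2 enters the sum
the [sqrt(6)/6, ∞) slice contributes ∫ 1/(729*t**6)·t^(s-1) dt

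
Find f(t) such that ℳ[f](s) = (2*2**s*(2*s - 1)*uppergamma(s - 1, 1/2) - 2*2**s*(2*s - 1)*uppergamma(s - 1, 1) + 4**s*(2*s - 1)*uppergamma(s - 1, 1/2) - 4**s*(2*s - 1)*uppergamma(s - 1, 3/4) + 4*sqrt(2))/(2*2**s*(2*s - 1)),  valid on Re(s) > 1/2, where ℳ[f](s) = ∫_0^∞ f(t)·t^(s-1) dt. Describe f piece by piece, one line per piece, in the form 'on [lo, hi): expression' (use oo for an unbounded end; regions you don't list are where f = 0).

the shared t-power comes off first: sqrt(t) on [0, 1/2); exp(-t) on [1/2, 1); exp(-t/2) on [1, 3/2)
cuts at 1/2, 1: linearity sums the 3 kernel integrals
between 0 and 1/2 the integrand is 1/sqrt(t)·t^(s-1)
∫ exp(-t)/t·t^(s-1) over [1/2, 1)
segment [1, 3/2) carries exp(-t/2)/t; integrate it

on [0, 1/2): 1/sqrt(t)
on [1/2, 1): exp(-t)/t
on [1, 3/2): exp(-t/2)/t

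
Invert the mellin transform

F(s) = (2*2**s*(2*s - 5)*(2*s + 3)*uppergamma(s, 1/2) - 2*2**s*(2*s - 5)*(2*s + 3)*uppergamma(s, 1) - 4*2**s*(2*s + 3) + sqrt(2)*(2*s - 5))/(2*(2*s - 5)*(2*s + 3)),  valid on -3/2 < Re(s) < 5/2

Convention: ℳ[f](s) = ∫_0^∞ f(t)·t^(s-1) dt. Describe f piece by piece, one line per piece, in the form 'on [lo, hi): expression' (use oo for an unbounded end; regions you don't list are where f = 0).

undo the common scale on t: t**(3/2) on [0, 1/2); exp(-t) on [1/2, 1); t**(-5/2) on [1, ∞)
the 3 pieces separated at 1, 2 each add one integral
[0, 1) adds the kernel integral of sqrt(2)*t**(3/2)/4
for t in [1, 2): the term is ∫ exp(-t/2)·t^(s-1)
∫ over [2, ∞) of 4*sqrt(2)/t**(5/2)·t^(s-1) joins the sum

on [0, 1): sqrt(2)*t**(3/2)/4
on [1, 2): exp(-t/2)
on [2, oo): 4*sqrt(2)/t**(5/2)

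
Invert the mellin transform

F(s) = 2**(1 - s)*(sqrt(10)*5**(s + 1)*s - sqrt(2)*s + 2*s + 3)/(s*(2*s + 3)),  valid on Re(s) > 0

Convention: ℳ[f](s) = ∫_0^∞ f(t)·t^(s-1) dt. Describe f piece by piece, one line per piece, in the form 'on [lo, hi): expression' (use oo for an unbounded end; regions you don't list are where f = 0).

on [0, 1/2): 2
on [1/2, 5/2): 4*t**(3/2)

linearity at 1/2 turns ℳ[f](s) into 2 summed integrals
∫ over [0, 1/2) of 2·t^(s-1) joins the sum
between 1/2 and 5/2 the integrand is 4*t**(3/2)·t^(s-1)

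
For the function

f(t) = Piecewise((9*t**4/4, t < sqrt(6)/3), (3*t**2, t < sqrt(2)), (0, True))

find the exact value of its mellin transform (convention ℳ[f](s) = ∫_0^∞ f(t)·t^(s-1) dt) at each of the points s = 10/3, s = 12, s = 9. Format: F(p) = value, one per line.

the power substitution comes off first: 9*t**2/4 on [0, 2/3); 3*t on [2/3, 2)
undo the common scale on t: t**2 on [0, 1); 2*t on [1, 3)
undo the shared t-power: t**(3/2) on [0, 1); 2*sqrt(t) on [1, 3)
slice at sqrt(6)/3, transform all 2 pieces, and sum them
∫ 9*t**4/4·t^(s-1) over [0, sqrt(6)/3)
piece [sqrt(6)/3, sqrt(2)): integrate 3*t**2 against the kernel

F(10/3) = 2**(2/3)*(297 - 7*3**(1/3))/132
F(12) = 15548/567
F(9) = -80*sqrt(6)/11583 + 96*sqrt(2)/11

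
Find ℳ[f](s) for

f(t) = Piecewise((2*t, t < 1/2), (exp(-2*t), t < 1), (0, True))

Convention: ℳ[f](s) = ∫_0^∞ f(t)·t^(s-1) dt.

invert the common scale on t to get t on [0, 1); exp(-t) on [1, 2)
summing 2 kernel integrals split by 1/2 yields ℳ[f](s)
∫ over [0, 1/2) of 2*t·t^(s-1) joins the sum
on [1/2, 1): add ∫ exp(-2*t)·t^(s-1) dt

((s + 1)*uppergamma(s, 1) - (s + 1)*uppergamma(s, 2) + 1)/(2**s*(s + 1))
  Re(s) > -1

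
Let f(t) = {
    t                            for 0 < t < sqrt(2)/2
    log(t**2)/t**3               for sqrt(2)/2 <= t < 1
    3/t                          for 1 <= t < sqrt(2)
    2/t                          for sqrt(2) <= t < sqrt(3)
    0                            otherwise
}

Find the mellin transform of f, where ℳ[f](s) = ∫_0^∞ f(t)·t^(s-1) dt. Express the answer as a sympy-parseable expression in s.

remove the shared t-power first: t**2 on [0, sqrt(2)/2); log(t**2)/t**2 on [sqrt(2)/2, 1); 3 on [1, sqrt(2)); …
the power substitution comes off first: t on [0, 1/2); log(t)/t on [1/2, 1); 3 on [1, 2); …
slice at sqrt(2)/2, 1, sqrt(2), transform all 4 pieces, and sum them
piece [0, sqrt(2)/2): integrate t against the kernel
the [sqrt(2)/2, 1) slice contributes ∫ log(t**2)/t**3·t^(s-1) dt
for t in [1, sqrt(2)): the term is ∫ 3/t·t^(s-1)
on [sqrt(2), sqrt(3)): add ∫ 2/t·t^(s-1) dt

2**(-s/2 - 1/2)*(2**s*(s + 1)*(-4*s + (s - 1)**2 + 8) - 3*2**(s/2 + 1/2)*(s + 1)*(-4*s + (s - 1)**2 + 8) - 2**(s/2 + 3/2)*(s - 1)*(s + 1) + 2*6**(s/2 + 1/2)*(s + 1)*(-4*s + (s - 1)**2 + 8)/3 + 4*(s - 1)**2*(s + 1)*log(2) - 8*(s - 1)*(s + 1)*log(2) + 8*(s - 1)*(s + 1) + (s - 1)*(-4*s + (s - 1)**2 + 8))/((s - 1)*(s + 1)*(-4*s + (s - 1)**2 + 8))
  Re(s) > -1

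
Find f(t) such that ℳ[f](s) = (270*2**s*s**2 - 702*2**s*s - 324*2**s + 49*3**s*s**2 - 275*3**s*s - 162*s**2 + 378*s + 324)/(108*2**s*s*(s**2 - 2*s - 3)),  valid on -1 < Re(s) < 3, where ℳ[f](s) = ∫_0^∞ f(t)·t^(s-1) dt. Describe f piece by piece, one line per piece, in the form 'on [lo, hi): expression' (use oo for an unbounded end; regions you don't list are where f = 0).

decompose at 1/2, 1, 3/2; ℳ[f](s) sums the 4 pieces' integrals
∫ t·t^(s-1) over [0, 1/2)
piece [1/2, 1): integrate (2*t + 1) against the kernel
the [1, 3/2) slice contributes ∫ t/2·t^(s-1) dt
piece [3/2, ∞): integrate t**(-3) against the kernel

on [0, 1/2): t
on [1/2, 1): 2*t + 1
on [1, 3/2): t/2
on [3/2, oo): t**(-3)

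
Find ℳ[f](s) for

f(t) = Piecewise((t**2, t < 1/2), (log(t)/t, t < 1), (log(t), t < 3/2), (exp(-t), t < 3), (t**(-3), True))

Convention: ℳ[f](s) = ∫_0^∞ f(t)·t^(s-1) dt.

(108*2**s*s**2*(s - 3)*(s + 2)*(s**2 - 2*s + 1)*uppergamma(s, 3/2) - 108*2**s*s**2*(s - 3)*(s + 2)*(s**2 - 2*s + 1)*uppergamma(s, 3) - 108*2**s*s**2*(s - 3)*(s + 2) + 108*2**s*(s - 3)*(s + 2)*(s**2 - 2*s + 1) - 108*3**s*s*(s - 3)*(s + 2)*(s**2 - 2*s + 1)*log(2) + 108*3**s*s*(s - 3)*(s + 2)*(s**2 - 2*s + 1)*log(3) - 108*3**s*(s - 3)*(s + 2)*(s**2 - 2*s + 1) - 4*6**s*s**2*(s + 2)*(s**2 - 2*s + 1) + 216*s**3*(s - 3)*(s + 2)*log(2) - 216*s**2*(s - 3)*(s + 2)*log(2) + 216*s**2*(s - 3)*(s + 2) + 27*s**2*(s - 3)*(s**2 - 2*s + 1))/(108*2**s*s**2*(s - 3)*(s + 2)*(s**2 - 2*s + 1))
  -2 < Re(s) < 3

the 5 pieces separated at 1/2, 1, 3/2, 3 each add one integral
[0, 1/2) adds the kernel integral of t**2
on [1/2, 1) integrate f = log(t)/t against the kernel
piece [1, 3/2): integrate log(t) against the kernel
for t in [3/2, 3): the term is ∫ exp(-t)·t^(s-1)
piece [3, ∞): integrate t**(-3) against the kernel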